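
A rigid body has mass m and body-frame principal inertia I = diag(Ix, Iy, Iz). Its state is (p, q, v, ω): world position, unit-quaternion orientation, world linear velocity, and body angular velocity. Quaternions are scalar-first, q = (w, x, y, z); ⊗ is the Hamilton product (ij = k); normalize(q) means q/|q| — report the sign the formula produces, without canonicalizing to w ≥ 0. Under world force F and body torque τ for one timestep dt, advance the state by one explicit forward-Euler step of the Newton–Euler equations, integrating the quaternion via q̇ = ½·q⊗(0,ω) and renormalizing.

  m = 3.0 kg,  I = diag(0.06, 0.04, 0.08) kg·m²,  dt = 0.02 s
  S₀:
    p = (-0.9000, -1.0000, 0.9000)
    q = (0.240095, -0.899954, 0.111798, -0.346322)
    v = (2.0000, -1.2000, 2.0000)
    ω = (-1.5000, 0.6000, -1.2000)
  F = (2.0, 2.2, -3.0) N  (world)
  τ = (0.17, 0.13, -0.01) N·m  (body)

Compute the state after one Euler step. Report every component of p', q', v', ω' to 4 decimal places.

p' = (-0.8600, -1.0240, 0.9400)
q' = (0.2217, -0.9026, 0.1076, -0.3529)
v' = (2.0133, -1.1853, 1.9800)
ω' = (-1.4337, 0.6830, -1.2070)

a = (0.6667, 0.7333, -1.0000)
new position p' = (-0.8600, -1.0240, 0.9400)
v' = v + a·dt = (2.0133, -1.1853, 1.9800)
ω×(Iω) gyroscopic = (-0.0288, -0.0360, 0.0180)
angular accel α = (3.3133, 4.1500, -0.3500)
ω' = ω + α·dt = (-1.4337, 0.6830, -1.2070)
2q̇ = q⊗(0,ω) = (-1.8325962, -0.2865069, -0.4164048, -0.6603894)
q + ½dt·q⊗(0,ω), renormalized = (0.2217, -0.9026, 0.1076, -0.3529)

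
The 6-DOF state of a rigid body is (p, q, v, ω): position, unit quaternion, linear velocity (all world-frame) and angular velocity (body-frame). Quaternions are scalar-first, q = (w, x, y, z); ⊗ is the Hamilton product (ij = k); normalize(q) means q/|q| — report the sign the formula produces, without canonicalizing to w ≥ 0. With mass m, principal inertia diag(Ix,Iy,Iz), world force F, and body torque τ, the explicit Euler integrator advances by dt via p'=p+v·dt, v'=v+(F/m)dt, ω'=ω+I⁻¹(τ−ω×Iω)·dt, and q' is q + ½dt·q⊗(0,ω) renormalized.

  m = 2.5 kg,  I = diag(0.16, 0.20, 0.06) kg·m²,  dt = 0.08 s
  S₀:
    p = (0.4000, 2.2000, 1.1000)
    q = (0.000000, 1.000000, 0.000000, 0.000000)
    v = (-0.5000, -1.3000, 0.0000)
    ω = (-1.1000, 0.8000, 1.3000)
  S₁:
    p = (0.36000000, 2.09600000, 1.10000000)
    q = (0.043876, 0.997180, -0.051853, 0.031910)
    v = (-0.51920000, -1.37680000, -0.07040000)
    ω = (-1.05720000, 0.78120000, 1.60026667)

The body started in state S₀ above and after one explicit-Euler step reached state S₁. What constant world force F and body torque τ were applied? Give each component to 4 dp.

F = (-0.6000, -2.4000, -2.2000)
τ = (-0.0600, -0.1900, 0.1900)

Δv = v₁−v₀ = (-0.01920000, -0.07680000, -0.07040000)
F = m·Δv/dt = (-0.6000, -2.4000, -2.2000)
ω₁ − ω₀ = (0.04280000, -0.01880000, 0.30026667)
applied torque τ = (-0.0600, -0.1900, 0.1900)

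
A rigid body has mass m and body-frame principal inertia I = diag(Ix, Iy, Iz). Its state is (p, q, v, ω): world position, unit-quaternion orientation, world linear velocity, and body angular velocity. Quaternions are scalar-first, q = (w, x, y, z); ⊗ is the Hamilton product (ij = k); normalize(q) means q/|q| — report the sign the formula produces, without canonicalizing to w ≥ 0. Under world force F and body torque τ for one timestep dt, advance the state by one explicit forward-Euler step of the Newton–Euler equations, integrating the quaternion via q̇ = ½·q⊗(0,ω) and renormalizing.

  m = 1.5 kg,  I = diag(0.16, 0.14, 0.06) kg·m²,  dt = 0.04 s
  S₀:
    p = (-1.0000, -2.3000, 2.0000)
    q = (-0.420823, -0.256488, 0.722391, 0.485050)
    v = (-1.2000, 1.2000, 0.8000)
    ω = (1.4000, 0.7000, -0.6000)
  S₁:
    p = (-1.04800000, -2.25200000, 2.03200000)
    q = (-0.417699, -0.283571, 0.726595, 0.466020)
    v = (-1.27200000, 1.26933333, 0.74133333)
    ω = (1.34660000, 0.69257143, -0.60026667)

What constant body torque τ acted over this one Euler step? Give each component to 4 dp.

rate change Δω = (-0.05340000, -0.00742857, -0.00026667)
applied torque τ = (-0.1800, -0.1100, -0.0200)

τ = (-0.1800, -0.1100, -0.0200)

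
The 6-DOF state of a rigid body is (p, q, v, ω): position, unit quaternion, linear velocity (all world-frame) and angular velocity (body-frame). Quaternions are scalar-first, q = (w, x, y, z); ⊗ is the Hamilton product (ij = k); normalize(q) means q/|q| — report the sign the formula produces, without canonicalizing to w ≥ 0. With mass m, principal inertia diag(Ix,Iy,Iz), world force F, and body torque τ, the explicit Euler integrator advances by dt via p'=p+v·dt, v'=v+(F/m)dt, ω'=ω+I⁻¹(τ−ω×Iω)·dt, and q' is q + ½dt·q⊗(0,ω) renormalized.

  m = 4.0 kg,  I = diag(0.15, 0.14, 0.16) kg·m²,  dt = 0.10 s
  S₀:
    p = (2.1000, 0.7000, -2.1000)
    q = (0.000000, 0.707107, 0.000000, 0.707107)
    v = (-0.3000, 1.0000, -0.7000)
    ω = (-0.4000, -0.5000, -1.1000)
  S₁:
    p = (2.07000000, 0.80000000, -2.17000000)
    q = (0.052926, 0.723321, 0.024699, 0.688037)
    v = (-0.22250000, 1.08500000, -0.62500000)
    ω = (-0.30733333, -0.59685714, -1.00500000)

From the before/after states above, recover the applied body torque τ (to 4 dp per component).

rate change Δω = (0.09266667, -0.09685714, 0.09500000)
ω₀×(Iω₀) = (0.0110, -0.0044, -0.0020)
applied torque τ = (0.1500, -0.1400, 0.1500)

τ = (0.1500, -0.1400, 0.1500)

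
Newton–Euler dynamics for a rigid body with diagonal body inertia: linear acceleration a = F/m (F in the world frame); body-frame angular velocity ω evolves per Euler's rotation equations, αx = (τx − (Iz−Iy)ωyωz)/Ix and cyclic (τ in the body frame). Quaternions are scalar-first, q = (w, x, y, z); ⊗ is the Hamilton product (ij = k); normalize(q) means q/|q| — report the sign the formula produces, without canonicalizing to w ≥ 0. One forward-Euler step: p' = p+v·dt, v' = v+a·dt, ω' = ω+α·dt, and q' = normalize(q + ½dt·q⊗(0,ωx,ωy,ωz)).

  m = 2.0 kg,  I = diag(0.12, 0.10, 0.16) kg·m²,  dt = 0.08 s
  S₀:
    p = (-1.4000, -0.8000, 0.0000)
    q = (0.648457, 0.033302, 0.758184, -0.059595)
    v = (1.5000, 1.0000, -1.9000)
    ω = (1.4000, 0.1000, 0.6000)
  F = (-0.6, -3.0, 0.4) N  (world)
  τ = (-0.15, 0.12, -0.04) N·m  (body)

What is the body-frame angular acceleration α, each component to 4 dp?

α = (-1.2800, 1.5360, -0.2325)

ω×(Iω) gyroscopic = (0.0036, -0.0336, -0.0028)
angular accel α = (-1.2800, 1.5360, -0.2325)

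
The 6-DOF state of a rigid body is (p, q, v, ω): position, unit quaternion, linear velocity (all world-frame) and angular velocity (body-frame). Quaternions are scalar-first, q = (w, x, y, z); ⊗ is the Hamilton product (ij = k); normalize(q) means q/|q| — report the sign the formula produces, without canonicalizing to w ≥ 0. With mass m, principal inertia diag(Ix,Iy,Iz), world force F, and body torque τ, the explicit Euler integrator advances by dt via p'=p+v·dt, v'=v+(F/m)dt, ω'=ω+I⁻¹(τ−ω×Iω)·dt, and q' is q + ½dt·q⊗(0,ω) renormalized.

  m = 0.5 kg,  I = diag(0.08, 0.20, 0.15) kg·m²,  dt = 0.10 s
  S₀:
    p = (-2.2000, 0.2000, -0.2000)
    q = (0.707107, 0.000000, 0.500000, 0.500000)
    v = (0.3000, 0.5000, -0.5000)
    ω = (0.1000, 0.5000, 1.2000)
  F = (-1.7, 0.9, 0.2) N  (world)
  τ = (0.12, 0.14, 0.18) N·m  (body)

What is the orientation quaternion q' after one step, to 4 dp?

2q̇ = q⊗(0,ω) = (-0.8500000, 0.4207107, 0.4035535, 0.7985284)
updated quaternion q' = (0.6632, 0.0210, 0.5191, 0.5388)

q' = (0.6632, 0.0210, 0.5191, 0.5388)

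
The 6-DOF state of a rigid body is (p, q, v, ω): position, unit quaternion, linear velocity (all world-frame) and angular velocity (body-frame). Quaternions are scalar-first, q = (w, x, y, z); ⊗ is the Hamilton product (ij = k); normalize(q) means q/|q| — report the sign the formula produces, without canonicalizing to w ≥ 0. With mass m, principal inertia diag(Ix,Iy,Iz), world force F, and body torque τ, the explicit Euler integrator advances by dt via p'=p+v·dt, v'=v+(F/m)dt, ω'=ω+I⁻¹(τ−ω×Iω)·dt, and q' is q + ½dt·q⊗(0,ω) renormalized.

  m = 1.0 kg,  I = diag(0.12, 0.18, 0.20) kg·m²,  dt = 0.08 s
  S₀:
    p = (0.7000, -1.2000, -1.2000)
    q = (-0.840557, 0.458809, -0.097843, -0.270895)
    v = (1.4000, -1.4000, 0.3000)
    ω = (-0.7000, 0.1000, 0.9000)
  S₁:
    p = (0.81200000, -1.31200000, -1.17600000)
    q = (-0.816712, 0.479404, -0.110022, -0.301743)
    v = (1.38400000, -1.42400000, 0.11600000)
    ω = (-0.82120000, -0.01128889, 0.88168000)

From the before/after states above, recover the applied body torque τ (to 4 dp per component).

rate change Δω = (-0.12120000, -0.11128889, -0.01832000)
I·α + gyro = (-0.1800, -0.2000, -0.0500)

τ = (-0.1800, -0.2000, -0.0500)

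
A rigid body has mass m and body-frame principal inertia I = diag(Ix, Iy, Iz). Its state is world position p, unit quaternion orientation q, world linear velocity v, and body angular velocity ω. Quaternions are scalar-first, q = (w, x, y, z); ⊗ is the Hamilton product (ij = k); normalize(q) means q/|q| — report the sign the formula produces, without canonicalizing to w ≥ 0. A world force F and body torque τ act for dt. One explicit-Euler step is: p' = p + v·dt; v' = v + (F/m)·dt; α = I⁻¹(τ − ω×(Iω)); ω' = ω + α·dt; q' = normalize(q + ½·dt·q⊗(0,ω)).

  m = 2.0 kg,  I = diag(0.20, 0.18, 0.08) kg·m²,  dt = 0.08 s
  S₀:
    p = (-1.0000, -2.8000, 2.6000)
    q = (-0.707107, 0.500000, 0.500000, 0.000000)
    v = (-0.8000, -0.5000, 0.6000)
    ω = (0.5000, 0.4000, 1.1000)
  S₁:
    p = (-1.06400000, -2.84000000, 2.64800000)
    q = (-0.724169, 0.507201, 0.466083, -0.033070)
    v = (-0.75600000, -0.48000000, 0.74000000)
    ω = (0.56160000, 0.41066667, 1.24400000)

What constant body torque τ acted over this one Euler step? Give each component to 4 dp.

Δω = ω₁−ω₀ = (0.06160000, 0.01066667, 0.14400000)
precession coupling = (-0.0440, 0.0660, -0.0040)
τ = I·(Δω/dt) + ω₀×(Iω₀) = (0.1100, 0.0900, 0.1400)

τ = (0.1100, 0.0900, 0.1400)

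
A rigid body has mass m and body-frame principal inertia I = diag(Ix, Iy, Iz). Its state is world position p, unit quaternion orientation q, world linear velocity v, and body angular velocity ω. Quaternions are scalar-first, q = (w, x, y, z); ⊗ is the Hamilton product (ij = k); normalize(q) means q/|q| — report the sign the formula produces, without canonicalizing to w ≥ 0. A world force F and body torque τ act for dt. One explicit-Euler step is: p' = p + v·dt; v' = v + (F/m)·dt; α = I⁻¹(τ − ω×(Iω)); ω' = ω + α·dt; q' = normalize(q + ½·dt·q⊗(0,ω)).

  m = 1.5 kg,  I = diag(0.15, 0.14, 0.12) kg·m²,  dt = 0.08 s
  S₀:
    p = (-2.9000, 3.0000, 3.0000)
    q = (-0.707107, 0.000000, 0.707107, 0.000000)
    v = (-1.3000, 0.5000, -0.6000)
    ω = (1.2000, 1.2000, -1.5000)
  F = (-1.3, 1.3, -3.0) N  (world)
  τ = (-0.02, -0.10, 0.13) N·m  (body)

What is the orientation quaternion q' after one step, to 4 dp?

q' = (-0.7380, -0.0761, 0.6704, 0.0085)

q⊗(0,ω) = (-0.8485284, -1.9091889, -0.8485284, 0.2121321)
q' = normalize(q + ½dt·q⊗(0,ω)) = (-0.7380, -0.0761, 0.6704, 0.0085)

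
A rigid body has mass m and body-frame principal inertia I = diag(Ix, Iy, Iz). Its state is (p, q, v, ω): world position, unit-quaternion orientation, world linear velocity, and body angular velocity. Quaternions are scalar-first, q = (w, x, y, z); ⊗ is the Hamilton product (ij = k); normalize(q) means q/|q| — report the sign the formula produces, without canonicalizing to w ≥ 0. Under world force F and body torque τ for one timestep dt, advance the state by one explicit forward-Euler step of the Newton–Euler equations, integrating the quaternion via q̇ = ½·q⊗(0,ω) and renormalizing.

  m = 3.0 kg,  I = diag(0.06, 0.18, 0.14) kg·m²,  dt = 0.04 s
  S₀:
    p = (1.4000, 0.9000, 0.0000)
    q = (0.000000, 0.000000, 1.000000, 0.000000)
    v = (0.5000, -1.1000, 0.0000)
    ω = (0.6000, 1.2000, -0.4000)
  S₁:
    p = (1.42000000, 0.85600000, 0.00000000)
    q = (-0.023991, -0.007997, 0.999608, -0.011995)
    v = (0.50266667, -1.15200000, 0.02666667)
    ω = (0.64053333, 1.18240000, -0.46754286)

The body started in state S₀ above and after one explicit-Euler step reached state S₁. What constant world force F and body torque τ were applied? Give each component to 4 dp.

F = (0.2000, -3.9000, 2.0000)
τ = (0.0800, -0.0600, -0.1500)

ω₁ − ω₀ = (0.04053333, -0.01760000, -0.06754286)
precession coupling = (0.0192, 0.0192, 0.0864)
I·α + gyro = (0.0800, -0.0600, -0.1500)
v₁ − v₀ = (0.00266667, -0.05200000, 0.02666667)
F = m·Δv/dt = (0.2000, -3.9000, 2.0000)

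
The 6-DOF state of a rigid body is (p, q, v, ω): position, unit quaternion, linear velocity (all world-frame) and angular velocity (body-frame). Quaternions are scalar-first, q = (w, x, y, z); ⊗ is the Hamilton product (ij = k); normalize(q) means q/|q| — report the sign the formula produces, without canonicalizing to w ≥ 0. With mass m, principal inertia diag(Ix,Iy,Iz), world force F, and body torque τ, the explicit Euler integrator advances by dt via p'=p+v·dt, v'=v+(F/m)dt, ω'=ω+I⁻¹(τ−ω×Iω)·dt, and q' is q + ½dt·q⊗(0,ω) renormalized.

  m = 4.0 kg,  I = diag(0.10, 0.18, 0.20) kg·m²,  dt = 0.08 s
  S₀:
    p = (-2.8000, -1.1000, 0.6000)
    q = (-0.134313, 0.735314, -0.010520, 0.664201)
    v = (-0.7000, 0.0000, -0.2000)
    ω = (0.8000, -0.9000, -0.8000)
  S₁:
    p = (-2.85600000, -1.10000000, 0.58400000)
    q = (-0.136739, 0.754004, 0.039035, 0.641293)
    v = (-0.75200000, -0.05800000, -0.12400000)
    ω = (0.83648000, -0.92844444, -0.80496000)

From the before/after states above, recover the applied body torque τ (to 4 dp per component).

rate change Δω = (0.03648000, -0.02844444, -0.00496000)
τ = I·(Δω/dt) + ω₀×(Iω₀) = (0.0600, 0.0000, -0.0700)

τ = (0.0600, 0.0000, -0.0700)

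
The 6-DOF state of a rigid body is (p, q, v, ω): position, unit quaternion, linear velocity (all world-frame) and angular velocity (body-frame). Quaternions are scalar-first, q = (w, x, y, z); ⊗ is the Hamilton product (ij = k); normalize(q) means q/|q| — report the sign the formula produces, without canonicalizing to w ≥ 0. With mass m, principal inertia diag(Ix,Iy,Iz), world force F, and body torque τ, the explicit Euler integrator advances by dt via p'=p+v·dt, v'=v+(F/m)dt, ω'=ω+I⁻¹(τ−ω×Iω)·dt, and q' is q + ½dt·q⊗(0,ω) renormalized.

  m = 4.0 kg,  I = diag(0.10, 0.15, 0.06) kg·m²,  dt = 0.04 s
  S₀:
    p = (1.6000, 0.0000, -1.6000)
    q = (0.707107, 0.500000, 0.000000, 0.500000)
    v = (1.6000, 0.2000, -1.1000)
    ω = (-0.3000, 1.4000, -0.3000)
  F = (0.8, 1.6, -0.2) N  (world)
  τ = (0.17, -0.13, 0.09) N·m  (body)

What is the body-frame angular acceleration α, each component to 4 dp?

ω×(Iω) gyroscopic = (0.0378, 0.0036, -0.0210)
(τ − ω×Iω)/I = (1.3220, -0.8907, 1.8500)

α = (1.3220, -0.8907, 1.8500)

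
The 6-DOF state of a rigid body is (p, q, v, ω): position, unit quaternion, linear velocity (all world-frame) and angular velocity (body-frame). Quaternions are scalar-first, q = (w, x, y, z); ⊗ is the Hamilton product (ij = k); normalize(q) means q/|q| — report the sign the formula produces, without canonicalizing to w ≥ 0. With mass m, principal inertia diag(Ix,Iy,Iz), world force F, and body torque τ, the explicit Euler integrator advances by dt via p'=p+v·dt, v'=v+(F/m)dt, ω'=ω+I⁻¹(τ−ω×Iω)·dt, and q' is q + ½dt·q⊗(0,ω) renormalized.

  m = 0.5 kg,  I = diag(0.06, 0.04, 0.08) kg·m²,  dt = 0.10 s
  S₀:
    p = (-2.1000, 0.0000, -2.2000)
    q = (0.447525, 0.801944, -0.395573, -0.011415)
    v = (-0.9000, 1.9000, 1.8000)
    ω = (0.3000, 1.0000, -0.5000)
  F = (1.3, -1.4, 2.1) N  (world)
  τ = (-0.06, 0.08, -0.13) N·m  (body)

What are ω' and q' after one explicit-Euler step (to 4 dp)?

gyro term ω×Iω = (-0.0200, 0.0030, -0.0060)
(τ − ω×Iω)/I = (-0.6667, 1.9250, -1.5500)
ω + α·dt = (0.2333, 1.1925, -0.6550)
2q̇ = q⊗(0,ω) = (0.1492823, 0.3434590, 0.8450725, 0.6968534)
q + ½dt·q⊗(0,ω), renormalized = (0.4542, 0.8177, -0.3527, 0.0234)

ω' = (0.2333, 1.1925, -0.6550)
q' = (0.4542, 0.8177, -0.3527, 0.0234)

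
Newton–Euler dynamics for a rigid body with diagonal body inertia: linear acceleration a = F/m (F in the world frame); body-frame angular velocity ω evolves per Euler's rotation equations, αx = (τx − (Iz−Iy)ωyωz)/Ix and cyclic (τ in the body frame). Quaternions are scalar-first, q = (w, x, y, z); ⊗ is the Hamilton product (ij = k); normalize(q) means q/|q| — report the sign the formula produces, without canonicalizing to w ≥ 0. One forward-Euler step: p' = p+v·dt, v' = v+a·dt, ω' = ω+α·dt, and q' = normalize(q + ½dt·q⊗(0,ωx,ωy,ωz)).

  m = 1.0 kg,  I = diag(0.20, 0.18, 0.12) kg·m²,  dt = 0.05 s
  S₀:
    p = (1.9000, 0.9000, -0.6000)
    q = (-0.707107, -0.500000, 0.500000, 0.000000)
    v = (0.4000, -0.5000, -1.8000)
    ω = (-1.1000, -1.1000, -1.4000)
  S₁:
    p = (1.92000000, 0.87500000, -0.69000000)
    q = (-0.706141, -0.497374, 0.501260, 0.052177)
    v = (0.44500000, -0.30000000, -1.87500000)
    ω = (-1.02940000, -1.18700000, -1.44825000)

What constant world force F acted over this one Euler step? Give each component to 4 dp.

F = (0.9000, 4.0000, -1.5000)

v₁ − v₀ = (0.04500000, 0.20000000, -0.07500000)
applied force F = (0.9000, 4.0000, -1.5000)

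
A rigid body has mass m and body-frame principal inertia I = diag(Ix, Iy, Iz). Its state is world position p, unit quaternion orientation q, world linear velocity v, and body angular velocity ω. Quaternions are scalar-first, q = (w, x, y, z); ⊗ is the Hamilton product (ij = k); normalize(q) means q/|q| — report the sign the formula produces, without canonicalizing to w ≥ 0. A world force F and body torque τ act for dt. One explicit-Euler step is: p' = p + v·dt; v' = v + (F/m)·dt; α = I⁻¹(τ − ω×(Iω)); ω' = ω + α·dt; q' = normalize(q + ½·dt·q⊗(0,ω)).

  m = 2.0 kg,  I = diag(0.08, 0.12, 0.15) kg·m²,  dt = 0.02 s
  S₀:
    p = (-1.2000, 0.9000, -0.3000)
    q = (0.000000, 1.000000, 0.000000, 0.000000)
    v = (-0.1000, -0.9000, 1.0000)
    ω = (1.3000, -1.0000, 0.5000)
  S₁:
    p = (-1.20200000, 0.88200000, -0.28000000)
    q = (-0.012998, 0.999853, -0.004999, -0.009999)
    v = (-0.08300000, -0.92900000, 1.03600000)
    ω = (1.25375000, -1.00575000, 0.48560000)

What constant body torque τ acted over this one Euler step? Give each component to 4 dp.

τ = (-0.2000, -0.0800, -0.1600)

Δω = ω₁−ω₀ = (-0.04625000, -0.00575000, -0.01440000)
I·α + gyro = (-0.2000, -0.0800, -0.1600)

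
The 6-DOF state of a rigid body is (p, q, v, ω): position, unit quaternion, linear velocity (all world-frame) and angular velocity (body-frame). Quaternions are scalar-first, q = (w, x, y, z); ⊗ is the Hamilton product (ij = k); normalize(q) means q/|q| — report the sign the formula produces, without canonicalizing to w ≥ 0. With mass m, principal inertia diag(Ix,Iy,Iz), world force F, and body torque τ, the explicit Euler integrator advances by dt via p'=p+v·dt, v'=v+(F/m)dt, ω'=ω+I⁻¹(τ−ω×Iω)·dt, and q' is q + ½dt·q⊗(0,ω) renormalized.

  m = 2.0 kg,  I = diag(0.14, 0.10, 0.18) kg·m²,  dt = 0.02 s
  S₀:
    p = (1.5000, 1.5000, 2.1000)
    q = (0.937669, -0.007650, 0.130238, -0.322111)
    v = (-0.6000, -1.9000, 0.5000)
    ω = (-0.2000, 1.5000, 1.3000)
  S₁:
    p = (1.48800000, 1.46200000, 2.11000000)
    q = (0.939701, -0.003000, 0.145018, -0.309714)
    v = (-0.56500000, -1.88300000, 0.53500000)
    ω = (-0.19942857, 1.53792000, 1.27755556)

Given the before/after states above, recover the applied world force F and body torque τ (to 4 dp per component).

F = (3.5000, 1.7000, 3.5000)
τ = (0.1600, 0.2000, -0.1900)

Δω = ω₁−ω₀ = (0.00057143, 0.03792000, -0.02244444)
precession coupling = (0.1560, 0.0104, 0.0120)
τ = I·(Δω/dt) + ω₀×(Iω₀) = (0.1600, 0.2000, -0.1900)
v₁ − v₀ = (0.03500000, 0.01700000, 0.03500000)
m·(v₁−v₀)/dt = (3.5000, 1.7000, 3.5000)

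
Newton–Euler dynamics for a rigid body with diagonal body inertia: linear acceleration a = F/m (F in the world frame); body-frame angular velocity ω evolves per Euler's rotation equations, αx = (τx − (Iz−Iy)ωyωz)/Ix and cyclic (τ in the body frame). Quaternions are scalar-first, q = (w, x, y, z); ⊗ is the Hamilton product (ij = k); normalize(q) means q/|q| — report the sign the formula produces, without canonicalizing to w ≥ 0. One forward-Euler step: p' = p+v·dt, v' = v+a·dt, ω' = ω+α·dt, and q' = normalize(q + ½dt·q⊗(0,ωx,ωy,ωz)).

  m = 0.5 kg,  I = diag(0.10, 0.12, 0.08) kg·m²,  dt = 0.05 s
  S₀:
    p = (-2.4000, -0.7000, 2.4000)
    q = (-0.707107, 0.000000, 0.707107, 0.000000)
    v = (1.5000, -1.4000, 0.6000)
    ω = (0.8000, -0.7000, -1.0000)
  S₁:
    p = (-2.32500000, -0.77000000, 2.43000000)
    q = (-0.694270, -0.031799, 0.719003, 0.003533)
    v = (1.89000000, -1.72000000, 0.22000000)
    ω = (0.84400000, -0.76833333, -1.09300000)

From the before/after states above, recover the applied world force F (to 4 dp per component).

Δv = v₁−v₀ = (0.39000000, -0.32000000, -0.38000000)
applied force F = (3.9000, -3.2000, -3.8000)

F = (3.9000, -3.2000, -3.8000)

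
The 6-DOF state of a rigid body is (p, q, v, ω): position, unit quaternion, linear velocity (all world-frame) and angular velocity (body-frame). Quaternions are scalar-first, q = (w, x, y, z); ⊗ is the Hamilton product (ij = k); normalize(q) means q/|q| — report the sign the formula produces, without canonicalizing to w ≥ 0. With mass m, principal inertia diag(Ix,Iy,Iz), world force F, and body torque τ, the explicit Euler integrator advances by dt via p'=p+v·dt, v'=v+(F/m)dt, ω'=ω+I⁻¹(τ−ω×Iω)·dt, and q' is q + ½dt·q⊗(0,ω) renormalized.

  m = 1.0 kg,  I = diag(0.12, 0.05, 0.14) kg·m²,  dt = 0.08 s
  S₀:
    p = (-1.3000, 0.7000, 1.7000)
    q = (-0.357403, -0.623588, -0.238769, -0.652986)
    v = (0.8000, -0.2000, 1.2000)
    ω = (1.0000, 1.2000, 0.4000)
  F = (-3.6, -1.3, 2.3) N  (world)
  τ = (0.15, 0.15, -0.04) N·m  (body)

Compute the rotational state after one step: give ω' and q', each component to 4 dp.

α = I⁻¹(τ − ω×Iω) = (0.8900, 3.1600, 0.3143)
new body rate ω' = (1.0712, 1.4528, 0.4251)
q⊗(0,ω) = (1.1713052, 0.3306726, -0.8324344, -0.6524978)
q + ½dt·q⊗(0,ω), renormalized = (-0.3099, -0.6091, -0.2715, -0.6777)

ω' = (1.0712, 1.4528, 0.4251)
q' = (-0.3099, -0.6091, -0.2715, -0.6777)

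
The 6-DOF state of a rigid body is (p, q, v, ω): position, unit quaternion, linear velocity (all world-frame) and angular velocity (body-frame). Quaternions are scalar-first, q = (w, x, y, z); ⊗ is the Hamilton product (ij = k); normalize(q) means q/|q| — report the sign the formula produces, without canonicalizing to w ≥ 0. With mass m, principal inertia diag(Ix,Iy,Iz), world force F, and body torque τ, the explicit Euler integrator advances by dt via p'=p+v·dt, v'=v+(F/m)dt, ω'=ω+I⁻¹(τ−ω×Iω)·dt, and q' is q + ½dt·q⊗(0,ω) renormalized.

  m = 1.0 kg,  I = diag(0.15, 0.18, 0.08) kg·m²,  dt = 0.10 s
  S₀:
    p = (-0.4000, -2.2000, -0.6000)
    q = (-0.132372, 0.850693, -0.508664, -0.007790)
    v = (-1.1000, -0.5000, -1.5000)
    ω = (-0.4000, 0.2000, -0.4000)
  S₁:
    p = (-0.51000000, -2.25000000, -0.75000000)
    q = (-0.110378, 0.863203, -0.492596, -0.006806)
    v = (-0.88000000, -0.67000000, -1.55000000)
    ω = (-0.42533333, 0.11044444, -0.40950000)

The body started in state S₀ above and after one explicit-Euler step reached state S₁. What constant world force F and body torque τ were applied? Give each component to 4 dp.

F = (2.2000, -1.7000, -0.5000)
τ = (-0.0300, -0.1500, -0.0100)

Δv = v₁−v₀ = (0.22000000, -0.17000000, -0.05000000)
F = m·Δv/dt = (2.2000, -1.7000, -0.5000)
rate change Δω = (-0.02533333, -0.08955556, -0.00950000)
gyro term ω₀×Iω₀ = (0.0080, 0.0112, -0.0024)
applied torque τ = (-0.0300, -0.1500, -0.0100)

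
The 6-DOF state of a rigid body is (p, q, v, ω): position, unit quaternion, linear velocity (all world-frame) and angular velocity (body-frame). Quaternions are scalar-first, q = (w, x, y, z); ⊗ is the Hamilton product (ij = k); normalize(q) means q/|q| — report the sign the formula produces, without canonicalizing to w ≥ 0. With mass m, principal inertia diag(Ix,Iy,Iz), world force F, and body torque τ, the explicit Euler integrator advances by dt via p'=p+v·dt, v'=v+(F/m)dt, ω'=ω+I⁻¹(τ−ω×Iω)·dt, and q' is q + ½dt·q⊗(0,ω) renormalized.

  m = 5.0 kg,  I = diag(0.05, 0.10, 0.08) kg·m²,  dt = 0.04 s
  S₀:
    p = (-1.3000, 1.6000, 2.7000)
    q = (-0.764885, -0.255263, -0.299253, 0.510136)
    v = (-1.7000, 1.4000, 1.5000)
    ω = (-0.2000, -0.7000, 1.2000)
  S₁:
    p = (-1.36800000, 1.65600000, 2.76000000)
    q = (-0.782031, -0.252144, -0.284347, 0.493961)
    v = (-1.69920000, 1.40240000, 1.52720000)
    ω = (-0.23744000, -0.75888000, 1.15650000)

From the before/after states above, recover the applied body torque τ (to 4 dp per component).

τ = (-0.0300, -0.1400, -0.0800)

rate change Δω = (-0.03744000, -0.05888000, -0.04350000)
gyro term ω₀×Iω₀ = (0.0168, 0.0072, 0.0070)
applied torque τ = (-0.0300, -0.1400, -0.0800)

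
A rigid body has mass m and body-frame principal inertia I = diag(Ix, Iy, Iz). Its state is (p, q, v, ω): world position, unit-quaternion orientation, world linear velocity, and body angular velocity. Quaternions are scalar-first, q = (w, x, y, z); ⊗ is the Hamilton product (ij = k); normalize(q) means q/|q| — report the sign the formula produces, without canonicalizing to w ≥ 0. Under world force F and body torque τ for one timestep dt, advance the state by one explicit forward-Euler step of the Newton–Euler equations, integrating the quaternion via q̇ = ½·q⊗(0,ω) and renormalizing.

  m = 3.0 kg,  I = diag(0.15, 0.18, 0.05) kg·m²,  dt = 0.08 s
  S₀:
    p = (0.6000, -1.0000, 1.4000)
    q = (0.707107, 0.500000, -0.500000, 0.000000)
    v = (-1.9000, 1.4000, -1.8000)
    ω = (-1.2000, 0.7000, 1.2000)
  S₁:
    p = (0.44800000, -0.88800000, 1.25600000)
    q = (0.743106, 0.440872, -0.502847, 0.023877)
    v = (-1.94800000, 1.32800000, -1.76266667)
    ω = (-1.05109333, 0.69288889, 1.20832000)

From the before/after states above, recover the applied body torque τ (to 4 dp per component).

rate change Δω = (0.14890667, -0.00711111, 0.00832000)
applied torque τ = (0.1700, -0.1600, -0.0200)

τ = (0.1700, -0.1600, -0.0200)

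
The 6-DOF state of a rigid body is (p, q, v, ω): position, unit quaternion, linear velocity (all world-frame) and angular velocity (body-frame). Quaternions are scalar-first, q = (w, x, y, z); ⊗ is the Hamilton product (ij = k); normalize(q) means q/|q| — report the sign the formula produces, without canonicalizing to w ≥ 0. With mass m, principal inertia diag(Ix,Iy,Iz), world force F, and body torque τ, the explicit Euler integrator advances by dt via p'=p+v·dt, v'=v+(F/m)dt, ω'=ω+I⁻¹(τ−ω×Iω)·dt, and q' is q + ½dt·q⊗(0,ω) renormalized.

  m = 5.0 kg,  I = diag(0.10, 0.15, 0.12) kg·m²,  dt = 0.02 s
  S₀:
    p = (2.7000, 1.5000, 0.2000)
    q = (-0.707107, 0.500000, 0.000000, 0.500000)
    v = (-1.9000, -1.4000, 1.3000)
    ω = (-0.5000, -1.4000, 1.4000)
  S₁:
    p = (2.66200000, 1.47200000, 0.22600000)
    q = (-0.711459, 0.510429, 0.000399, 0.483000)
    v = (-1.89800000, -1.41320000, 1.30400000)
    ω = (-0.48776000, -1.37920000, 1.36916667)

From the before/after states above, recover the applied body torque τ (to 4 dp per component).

ω₁ − ω₀ = (0.01224000, 0.02080000, -0.03083333)
precession coupling = (0.0588, 0.0140, 0.0350)
τ = I·(Δω/dt) + ω₀×(Iω₀) = (0.1200, 0.1700, -0.1500)

τ = (0.1200, 0.1700, -0.1500)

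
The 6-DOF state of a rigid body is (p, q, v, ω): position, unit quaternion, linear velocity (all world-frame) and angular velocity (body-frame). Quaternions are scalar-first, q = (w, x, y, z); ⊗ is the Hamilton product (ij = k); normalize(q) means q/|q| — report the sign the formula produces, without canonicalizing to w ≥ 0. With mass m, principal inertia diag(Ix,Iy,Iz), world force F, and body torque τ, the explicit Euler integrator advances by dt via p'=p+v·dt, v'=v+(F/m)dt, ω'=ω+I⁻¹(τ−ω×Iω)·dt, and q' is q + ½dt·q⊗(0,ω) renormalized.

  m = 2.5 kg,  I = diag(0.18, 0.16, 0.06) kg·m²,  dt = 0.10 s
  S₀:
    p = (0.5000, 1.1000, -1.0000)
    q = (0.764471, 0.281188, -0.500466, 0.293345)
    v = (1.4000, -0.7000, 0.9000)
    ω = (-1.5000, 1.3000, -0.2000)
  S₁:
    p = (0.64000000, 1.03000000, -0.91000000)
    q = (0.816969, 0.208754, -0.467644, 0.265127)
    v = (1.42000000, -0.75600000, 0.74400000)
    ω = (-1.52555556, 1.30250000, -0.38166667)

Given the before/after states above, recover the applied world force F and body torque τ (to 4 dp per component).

rate change Δω = (-0.02555556, 0.00250000, -0.18166667)
gyro term ω₀×Iω₀ = (0.0260, 0.0360, 0.0390)
I·α + gyro = (-0.0200, 0.0400, -0.0700)
Δv = v₁−v₀ = (0.02000000, -0.05600000, -0.15600000)
applied force F = (0.5000, -1.4000, -3.9000)

F = (0.5000, -1.4000, -3.9000)
τ = (-0.0200, 0.0400, -0.0700)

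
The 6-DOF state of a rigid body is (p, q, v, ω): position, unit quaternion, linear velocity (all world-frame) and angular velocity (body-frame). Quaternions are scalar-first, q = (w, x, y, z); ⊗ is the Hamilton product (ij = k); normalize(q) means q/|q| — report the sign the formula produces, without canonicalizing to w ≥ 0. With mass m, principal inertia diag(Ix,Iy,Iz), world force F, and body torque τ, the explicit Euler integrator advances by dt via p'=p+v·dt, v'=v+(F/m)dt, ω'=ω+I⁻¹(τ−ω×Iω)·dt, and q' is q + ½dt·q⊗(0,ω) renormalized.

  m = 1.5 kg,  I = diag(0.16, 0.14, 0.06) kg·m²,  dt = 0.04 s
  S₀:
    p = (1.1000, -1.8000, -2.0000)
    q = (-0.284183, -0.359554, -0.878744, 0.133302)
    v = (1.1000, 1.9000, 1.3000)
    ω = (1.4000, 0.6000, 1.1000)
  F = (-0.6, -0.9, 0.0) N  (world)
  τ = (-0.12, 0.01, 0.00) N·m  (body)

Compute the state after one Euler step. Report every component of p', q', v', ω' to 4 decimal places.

ω×(Iω) gyroscopic = (-0.0528, 0.1540, -0.0168)
α = I⁻¹(τ − ω×Iω) = (-0.4200, -1.0286, 0.2800)
new body rate ω' = (1.3832, 0.5589, 1.1112)
Hamilton product q⊗(0,ω) = (0.8839898, -1.4444558, 0.4116224, 0.7019079)
q' = normalize(q + ½dt·q⊗(0,ω)) = (-0.2663, -0.3882, -0.8699, 0.1472)
p + v·dt = (1.1440, -1.7240, -1.9480)
v + (F/m)dt = (1.0840, 1.8760, 1.3000)

p' = (1.1440, -1.7240, -1.9480)
q' = (-0.2663, -0.3882, -0.8699, 0.1472)
v' = (1.0840, 1.8760, 1.3000)
ω' = (1.3832, 0.5589, 1.1112)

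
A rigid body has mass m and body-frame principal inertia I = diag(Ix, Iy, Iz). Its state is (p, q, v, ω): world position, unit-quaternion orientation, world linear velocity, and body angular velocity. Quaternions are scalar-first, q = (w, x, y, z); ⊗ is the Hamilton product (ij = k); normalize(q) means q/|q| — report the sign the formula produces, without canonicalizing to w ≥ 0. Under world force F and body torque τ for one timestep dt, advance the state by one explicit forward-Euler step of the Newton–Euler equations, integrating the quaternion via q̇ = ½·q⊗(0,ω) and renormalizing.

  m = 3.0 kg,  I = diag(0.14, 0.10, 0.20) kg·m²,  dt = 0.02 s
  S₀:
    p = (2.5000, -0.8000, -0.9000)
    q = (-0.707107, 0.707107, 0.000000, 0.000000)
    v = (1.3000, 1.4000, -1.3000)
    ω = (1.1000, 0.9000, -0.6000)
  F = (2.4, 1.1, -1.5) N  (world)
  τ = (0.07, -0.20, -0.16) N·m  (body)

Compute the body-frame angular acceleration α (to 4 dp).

α = (0.8857, -2.3960, -0.6020)

gyro term ω×Iω = (-0.0540, 0.0396, -0.0396)
angular accel α = (0.8857, -2.3960, -0.6020)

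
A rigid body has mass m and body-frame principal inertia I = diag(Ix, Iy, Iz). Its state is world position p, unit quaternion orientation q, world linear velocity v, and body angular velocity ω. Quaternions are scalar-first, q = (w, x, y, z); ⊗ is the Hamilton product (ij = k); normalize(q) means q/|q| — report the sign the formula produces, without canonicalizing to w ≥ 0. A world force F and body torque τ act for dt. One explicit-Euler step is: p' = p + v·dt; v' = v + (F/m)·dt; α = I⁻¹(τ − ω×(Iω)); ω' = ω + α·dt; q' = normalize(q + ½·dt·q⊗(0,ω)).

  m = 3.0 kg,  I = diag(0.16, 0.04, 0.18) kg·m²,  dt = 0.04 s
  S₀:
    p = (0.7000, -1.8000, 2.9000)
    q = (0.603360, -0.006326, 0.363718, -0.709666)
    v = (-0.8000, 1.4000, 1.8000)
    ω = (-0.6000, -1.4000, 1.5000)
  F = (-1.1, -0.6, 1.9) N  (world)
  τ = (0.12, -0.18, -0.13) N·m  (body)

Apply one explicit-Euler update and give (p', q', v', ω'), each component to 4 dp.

p' = (0.6680, -1.7440, 2.9720)
q' = (0.6342, -0.0225, 0.3552, -0.6864)
v' = (-0.8147, 1.3920, 1.8253)
ω' = (-0.4965, -1.5980, 1.4935)

a = (-0.3667, -0.2000, 0.6333)
new position p' = (0.6680, -1.7440, 2.9720)
v + (F/m)dt = (-0.8147, 1.3920, 1.8253)
(τ − ω×Iω)/I = (2.5875, -4.9500, -0.1622)
new body rate ω' = (-0.4965, -1.5980, 1.4935)
q⊗(0,ω) = (1.5699086, -0.8099714, -0.4094154, 1.1321272)
updated quaternion q' = (0.6342, -0.0225, 0.3552, -0.6864)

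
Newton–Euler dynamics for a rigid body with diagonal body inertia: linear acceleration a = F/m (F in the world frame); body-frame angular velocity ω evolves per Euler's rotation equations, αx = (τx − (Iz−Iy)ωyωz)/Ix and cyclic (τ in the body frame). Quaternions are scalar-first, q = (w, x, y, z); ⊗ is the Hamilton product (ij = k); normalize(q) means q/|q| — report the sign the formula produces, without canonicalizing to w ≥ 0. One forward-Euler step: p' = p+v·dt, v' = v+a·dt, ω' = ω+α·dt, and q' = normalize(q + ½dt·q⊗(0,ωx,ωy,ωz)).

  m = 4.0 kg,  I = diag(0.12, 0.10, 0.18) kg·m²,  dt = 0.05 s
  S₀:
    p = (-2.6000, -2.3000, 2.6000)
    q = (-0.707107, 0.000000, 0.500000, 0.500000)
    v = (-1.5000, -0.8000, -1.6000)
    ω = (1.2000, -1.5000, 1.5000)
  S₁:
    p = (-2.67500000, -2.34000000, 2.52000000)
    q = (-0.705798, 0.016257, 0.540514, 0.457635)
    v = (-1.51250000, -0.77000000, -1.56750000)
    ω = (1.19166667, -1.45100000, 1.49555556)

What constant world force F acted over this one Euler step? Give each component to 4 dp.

F = (-1.0000, 2.4000, 2.6000)

Δv = v₁−v₀ = (-0.01250000, 0.03000000, 0.03250000)
m·(v₁−v₀)/dt = (-1.0000, 2.4000, 2.6000)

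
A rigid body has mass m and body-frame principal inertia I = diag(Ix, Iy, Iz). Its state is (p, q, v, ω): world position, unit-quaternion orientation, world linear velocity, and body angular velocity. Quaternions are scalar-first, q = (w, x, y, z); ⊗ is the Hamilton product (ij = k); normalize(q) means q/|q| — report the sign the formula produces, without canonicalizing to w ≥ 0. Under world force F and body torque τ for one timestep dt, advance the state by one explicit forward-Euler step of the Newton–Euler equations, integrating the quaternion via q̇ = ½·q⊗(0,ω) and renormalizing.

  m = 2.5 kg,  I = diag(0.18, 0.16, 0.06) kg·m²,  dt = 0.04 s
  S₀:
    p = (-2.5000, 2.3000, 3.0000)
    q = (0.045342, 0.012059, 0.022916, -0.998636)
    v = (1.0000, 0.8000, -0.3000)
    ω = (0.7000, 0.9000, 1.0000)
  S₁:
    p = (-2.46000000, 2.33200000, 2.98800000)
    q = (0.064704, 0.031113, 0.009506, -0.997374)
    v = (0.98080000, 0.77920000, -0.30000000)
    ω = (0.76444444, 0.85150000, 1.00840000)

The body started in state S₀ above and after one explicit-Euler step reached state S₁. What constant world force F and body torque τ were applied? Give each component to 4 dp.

rate change Δω = (0.06444444, -0.04850000, 0.00840000)
applied torque τ = (0.2000, -0.1100, 0.0000)
velocity change Δv = (-0.01920000, -0.02080000, 0.00000000)
applied force F = (-1.2000, -1.3000, 0.0000)

F = (-1.2000, -1.3000, 0.0000)
τ = (0.2000, -0.1100, 0.0000)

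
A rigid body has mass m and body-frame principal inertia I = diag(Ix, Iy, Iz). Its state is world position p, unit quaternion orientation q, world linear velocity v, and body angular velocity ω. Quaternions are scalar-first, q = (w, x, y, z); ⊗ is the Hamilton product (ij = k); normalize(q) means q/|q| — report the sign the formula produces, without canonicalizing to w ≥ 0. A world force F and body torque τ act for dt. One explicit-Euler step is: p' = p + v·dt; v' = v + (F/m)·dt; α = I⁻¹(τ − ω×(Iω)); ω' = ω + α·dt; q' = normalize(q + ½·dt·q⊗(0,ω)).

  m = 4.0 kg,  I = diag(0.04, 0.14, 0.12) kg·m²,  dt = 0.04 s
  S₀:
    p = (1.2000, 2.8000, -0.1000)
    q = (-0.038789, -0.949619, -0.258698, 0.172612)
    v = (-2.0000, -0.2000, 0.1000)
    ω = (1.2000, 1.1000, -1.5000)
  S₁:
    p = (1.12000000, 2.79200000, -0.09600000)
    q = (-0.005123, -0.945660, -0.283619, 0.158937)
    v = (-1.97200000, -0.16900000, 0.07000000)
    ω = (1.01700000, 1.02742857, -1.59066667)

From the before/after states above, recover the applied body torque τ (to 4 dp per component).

τ = (-0.1500, -0.1100, -0.1400)

Δω = ω₁−ω₀ = (-0.18300000, -0.07257143, -0.09066667)
gyro term ω₀×Iω₀ = (0.0330, 0.1440, 0.1320)
τ = I·(Δω/dt) + ω₀×(Iω₀) = (-0.1500, -0.1100, -0.1400)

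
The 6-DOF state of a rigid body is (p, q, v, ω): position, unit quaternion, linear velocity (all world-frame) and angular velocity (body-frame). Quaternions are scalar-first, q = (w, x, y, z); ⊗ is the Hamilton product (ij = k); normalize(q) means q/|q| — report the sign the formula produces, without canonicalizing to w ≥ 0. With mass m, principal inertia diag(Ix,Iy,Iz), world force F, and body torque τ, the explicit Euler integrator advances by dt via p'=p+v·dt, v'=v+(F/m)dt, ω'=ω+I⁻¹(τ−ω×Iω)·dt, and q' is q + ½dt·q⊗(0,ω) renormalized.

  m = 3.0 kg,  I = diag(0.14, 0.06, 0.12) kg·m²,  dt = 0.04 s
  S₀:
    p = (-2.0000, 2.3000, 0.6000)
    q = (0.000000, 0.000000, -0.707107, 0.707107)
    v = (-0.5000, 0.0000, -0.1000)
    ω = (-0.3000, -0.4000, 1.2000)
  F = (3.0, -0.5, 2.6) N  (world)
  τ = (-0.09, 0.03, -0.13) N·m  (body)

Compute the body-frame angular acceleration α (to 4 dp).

ω×(Iω) gyroscopic = (-0.0288, -0.0072, -0.0096)
angular accel α = (-0.4371, 0.6200, -1.0033)

α = (-0.4371, 0.6200, -1.0033)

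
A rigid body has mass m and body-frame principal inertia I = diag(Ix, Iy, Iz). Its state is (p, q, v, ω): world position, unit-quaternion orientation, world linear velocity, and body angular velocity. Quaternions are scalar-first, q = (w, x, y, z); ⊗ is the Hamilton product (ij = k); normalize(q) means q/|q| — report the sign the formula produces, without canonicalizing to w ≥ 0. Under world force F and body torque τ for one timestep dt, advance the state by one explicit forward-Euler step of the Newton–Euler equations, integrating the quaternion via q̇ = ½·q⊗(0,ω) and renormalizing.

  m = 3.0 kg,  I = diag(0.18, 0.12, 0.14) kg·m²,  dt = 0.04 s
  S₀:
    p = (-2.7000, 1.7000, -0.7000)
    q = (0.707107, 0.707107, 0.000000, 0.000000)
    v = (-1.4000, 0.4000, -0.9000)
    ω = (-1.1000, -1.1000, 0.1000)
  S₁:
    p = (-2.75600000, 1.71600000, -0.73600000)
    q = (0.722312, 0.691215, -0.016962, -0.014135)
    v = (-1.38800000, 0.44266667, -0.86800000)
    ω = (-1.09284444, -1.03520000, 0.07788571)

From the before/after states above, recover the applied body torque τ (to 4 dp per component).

Δω = ω₁−ω₀ = (0.00715556, 0.06480000, -0.02211429)
precession coupling = (-0.0022, -0.0044, -0.0726)
τ = I·(Δω/dt) + ω₀×(Iω₀) = (0.0300, 0.1900, -0.1500)

τ = (0.0300, 0.1900, -0.1500)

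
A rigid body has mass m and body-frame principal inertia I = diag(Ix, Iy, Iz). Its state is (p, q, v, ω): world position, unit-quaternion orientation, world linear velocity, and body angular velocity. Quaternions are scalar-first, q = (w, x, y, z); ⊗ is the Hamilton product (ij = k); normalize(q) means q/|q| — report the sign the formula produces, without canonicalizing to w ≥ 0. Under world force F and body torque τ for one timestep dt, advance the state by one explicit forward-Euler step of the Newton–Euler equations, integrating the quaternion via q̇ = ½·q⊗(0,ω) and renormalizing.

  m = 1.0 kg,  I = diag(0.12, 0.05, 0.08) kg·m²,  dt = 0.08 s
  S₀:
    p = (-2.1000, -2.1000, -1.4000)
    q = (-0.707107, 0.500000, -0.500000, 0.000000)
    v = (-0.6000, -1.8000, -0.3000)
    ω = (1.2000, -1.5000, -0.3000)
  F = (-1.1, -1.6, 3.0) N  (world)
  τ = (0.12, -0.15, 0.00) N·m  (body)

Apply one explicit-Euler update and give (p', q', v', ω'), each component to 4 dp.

ω×(Iω) gyroscopic = (0.0135, -0.0144, 0.1260)
(τ − ω×Iω)/I = (0.8875, -2.7120, -1.5750)
new body rate ω' = (1.2710, -1.7170, -0.4260)
Hamilton product q⊗(0,ω) = (-1.3500000, -0.6985284, 1.2106605, 0.0621321)
updated quaternion q' = (-0.7588, 0.4706, -0.4502, 0.0025)
a = F/m = (-1.1000, -1.6000, 3.0000)
p + v·dt = (-2.1480, -2.2440, -1.4240)
v' = v + a·dt = (-0.6880, -1.9280, -0.0600)

p' = (-2.1480, -2.2440, -1.4240)
q' = (-0.7588, 0.4706, -0.4502, 0.0025)
v' = (-0.6880, -1.9280, -0.0600)
ω' = (1.2710, -1.7170, -0.4260)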